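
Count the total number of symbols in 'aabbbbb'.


String: 'aabbbbb'
Counting characters:
  'a' appears 2 time(s)
  'b' appears 5 time(s)
Total length = 2 + 5 = 7

7


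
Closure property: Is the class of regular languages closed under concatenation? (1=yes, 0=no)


Regular languages are closed under all standard operations:
- Union: Yes (product construction)
- Intersection: Yes (product construction)
- Complement: Yes (swap accept/reject)
- Concatenation: Yes (NFA construction)
Operation: concatenation -> Closed

1


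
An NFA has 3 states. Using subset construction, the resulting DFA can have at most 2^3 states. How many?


NFA has 3 states
Subset construction: each DFA state = subset of NFA states
Maximum subsets = 2^3
2^3 = 8

8


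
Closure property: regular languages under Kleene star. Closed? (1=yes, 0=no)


Regular languages are closed under:
- Union (DFA product construction)
- Intersection (DFA product construction)
- Complement (swap accept/reject states)
- Concatenation (NFA construction)
- Kleene star (NFA construction)
Kleene star is in this list
Therefore: closed

1


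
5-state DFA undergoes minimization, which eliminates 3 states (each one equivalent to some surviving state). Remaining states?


Original DFA: 5 states
Redundant states removed: 3
Minimized states = original - removed
= 5 - 3
= 2

2


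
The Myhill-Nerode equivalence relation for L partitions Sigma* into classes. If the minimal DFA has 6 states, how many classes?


Myhill-Nerode theorem:
Number of equivalence classes = number of states in minimal DFA
Minimal DFA states = 6
Therefore equivalence classes = 6

6


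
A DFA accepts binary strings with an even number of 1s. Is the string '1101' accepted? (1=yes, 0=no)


DFA has 2 states: q_even (start, accept=yes) and q_odd
Processing string '1101' character by character:
  Position 0: read '1', 1-count=1 -> q_odd
  Position 1: read '1', 1-count=2 -> q_even
  Position 2: read '0', 1-count=2 -> q_even (no change)
  Position 3: read '1', 1-count=3 -> q_odd
Final state: q_odd, total 1s = 3 (odd); the DFA requires an even count -> reject

0


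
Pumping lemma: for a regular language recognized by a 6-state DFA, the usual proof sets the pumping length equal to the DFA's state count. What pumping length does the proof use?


Pumping lemma for regular languages (standard proof):
Take p = |Q|, the number of DFA states.
Any string of length >= |Q| passes through |Q|+1 states while reading its first |Q| symbols,
so by pigeonhole some state repeats, giving the loop that can be pumped.
Here |Q| = 6
Therefore the proof uses p = 6

6


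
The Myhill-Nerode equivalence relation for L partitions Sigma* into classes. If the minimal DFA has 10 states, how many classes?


Myhill-Nerode theorem:
Number of equivalence classes = number of states in minimal DFA
Minimal DFA states = 10
Therefore equivalence classes = 10

10


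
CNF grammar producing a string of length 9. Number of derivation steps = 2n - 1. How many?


Chomsky Normal Form derivation:
String length n = 9
Each step either:
  - Splits a nonterminal into two (n-1 such steps)
  - Converts a nonterminal to terminal (n such steps)
Total = (n-1) + n = 2n - 1
= 2(9) - 1
= 18 - 1
= 17

17


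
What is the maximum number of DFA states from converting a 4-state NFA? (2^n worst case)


NFA has 4 states
Subset construction: each DFA state = subset of NFA states
Maximum subsets = 2^4
2^4 = 16

16


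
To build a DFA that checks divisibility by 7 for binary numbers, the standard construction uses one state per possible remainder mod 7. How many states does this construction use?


Divisibility by 7 is tracked via the remainder mod 7: 0, 1, ..., 6
The construction assigns one state to each remainder
Number of remainders = 7

7


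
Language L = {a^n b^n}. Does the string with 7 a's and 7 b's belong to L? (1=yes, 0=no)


Language requires equal numbers of a's and b's
PDA pushes for each 'a', pops for each 'b'
Number of a's = 7
Number of b's = 7
7 == 7 -> Accept

1


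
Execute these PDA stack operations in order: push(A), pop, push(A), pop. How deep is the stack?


Tracing stack operations:
  push(A) -> stack = [A], depth=1
  pop -> removed A, stack = [], depth=0
  push(A) -> stack = [A], depth=1
  pop -> removed A, stack = [], depth=0
Final depth = 0

0


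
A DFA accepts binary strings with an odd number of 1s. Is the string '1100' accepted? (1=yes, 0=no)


DFA has 2 states: q_even (start, accept=no) and q_odd
Processing string '1100' character by character:
  Position 0: read '1', 1-count=1 -> q_odd
  Position 1: read '1', 1-count=2 -> q_even
  Position 2: read '0', 1-count=2 -> q_even (no change)
  Position 3: read '0', 1-count=2 -> q_even (no change)
Final state: q_even, total 1s = 2 (even); the DFA requires an odd count -> reject

0


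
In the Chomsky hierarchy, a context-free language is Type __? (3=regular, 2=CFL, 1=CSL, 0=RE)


Chomsky hierarchy levels:
  Type 3: Regular (DFA/NFA/regex)
  Type 2: Context-free (PDA)
  Type 1: Context-sensitive
  Type 0: Recursively enumerable (TM)
'context-free' corresponds to Type 2

2


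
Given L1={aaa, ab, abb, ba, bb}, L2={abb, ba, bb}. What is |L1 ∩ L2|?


L1 = {aaa, ab, abb, ba, bb}
L2 = {abb, ba, bb}
Checking each string in L1 against L2:
  'aaa': in L2? No
  'ab': in L2? No
  'abb': in L2? Yes
  'ba': in L2? Yes
  'bb': in L2? Yes
Intersection = {abb, ba, bb}
|L1 ∩ L2| = 3

3


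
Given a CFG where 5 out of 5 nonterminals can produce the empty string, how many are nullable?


Nonterminals: {S, A, B, C, D}
A nonterminal is nullable if it can derive epsilon
Counting nullable nonterminals: 5
Total nullable = 5

5


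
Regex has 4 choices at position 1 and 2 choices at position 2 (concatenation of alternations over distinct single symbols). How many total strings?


First group: 4 alternatives
Second group: 2 alternatives
Concatenation: each choice from group 1 pairs with each from group 2
Total = 4 x 2 = 8

8


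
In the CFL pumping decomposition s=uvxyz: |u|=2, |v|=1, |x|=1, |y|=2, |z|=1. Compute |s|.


|s| = |u| + |v| + |x| + |y| + |z|
= 2 + 1 + 1 + 2 + 1
= 3 + 1 + 3
= 4 + 3
= 7

7


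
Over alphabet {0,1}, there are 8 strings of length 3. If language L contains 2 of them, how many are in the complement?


Alphabet: {0,1}
String length: 3
Total strings of length 3 = 2^3 = 8
Strings in L = 2
Complement = total - |L|
= 8 - 2
= 6

6


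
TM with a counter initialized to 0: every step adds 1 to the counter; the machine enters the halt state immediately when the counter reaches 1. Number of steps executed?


Counter starts at 0. Counting sequence:
  Step 1: counter = 1
Counter reached 1 -> halt
Total steps = 1

1


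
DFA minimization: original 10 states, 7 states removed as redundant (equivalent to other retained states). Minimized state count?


Original DFA: 10 states
Redundant states removed: 7
Minimized states = original - removed
= 10 - 7
= 3

3


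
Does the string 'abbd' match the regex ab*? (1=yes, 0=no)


Pattern: ab*
String: 'abbd'
Pattern requires: exactly one 'a' followed by zero or more 'b's
First char is 'a' -> OK
Rest 'bbd': all b's? No
Result: 0

0


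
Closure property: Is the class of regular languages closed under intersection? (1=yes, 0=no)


Regular languages are closed under all standard operations:
- Union: Yes (product construction)
- Intersection: Yes (product construction)
- Complement: Yes (swap accept/reject)
- Concatenation: Yes (NFA construction)
Operation: intersection -> Closed

1


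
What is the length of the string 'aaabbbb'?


String: 'aaabbbb'
Counting characters:
  'a' appears 3 time(s)
  'b' appears 4 time(s)
Total length = 3 + 4 = 7

7


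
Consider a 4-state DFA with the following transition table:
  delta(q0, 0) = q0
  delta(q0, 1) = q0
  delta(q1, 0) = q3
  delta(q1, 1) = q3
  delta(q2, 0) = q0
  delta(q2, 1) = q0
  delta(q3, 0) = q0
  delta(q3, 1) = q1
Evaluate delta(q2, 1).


Looking up transition function:
delta(q2, 1) in the table
Row: q2, Column: 1
Result: q0

q0


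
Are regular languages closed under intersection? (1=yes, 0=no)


Regular languages are closed under:
- Union (DFA product construction)
- Intersection (DFA product construction)
- Complement (swap accept/reject states)
- Concatenation (NFA construction)
- Kleene star (NFA construction)
intersection is in this list
Therefore: closed

1


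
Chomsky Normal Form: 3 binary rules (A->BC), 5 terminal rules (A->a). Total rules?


CNF allows two rule forms:
  A -> BC (binary): 3 rules
  A -> a (terminal): 5 rules
Total = 3 + 5 = 8

8


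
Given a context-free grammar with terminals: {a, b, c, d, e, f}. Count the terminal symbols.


Terminal symbols: a, b, c, d, e, f
Counting each: a (#1), b (#2), c (#3), d (#4), e (#5), f (#6)
Total = 6

6


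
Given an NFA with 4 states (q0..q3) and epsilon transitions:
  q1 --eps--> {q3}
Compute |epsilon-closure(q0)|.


Starting from q0
Initialize closure = {q0}
q0 has no outgoing epsilon transitions -> nothing to add
Final closure: {q0}
Size = 1

1


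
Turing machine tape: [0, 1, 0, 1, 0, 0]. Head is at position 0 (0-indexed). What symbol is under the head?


Tape: [0, 1, 0, 1, 0, 0]
Positions: 0 1 2 3 4 5
Values:    0 1 0 1 0 0
Head at position 0
tape[0] = 0

0


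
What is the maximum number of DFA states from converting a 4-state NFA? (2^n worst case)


NFA has 4 states
Subset construction: each DFA state = subset of NFA states
Maximum subsets = 2^4
2^4 = 16

16


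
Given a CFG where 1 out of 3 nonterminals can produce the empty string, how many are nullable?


Nonterminals: {S, A, B}
A nonterminal is nullable if it can derive epsilon
Counting nullable nonterminals: 1
Total nullable = 1

1


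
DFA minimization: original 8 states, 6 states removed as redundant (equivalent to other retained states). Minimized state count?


Original DFA: 8 states
Redundant states removed: 6
Minimized states = original - removed
= 8 - 6
= 2

2


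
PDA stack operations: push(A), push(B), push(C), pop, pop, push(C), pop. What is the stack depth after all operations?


Tracing stack operations:
  push(A) -> stack = [A], depth=1
  push(B) -> stack = [A,B], depth=2
  push(C) -> stack = [A,B,C], depth=3
  pop -> removed C, stack = [A,B], depth=2
  pop -> removed B, stack = [A], depth=1
  push(C) -> stack = [A,C], depth=2
  pop -> removed C, stack = [A], depth=1
Final depth = 1

1


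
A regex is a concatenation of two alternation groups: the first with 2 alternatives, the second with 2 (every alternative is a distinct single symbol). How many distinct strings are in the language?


First group: 2 alternatives
Second group: 2 alternatives
Concatenation: each choice from group 1 pairs with each from group 2
Total = 2 x 2 = 4

4


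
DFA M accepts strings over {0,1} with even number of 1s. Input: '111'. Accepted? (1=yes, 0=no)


DFA has 2 states: q_even (start, accept=yes) and q_odd
Processing string '111' character by character:
  Position 0: read '1', 1-count=1 -> q_odd
  Position 1: read '1', 1-count=2 -> q_even
  Position 2: read '1', 1-count=3 -> q_odd
Final state: q_odd, total 1s = 3 (odd); the DFA requires an even count -> reject

0


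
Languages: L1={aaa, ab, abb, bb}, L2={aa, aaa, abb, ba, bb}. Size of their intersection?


L1 = {aaa, ab, abb, bb}
L2 = {aa, aaa, abb, ba, bb}
Checking each string in L1 against L2:
  'aaa': in L2? Yes
  'ab': in L2? No
  'abb': in L2? Yes
  'bb': in L2? Yes
Intersection = {aaa, abb, bb}
|L1 ∩ L2| = 3

3


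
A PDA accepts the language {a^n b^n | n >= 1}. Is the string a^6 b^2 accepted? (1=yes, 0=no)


Language requires equal numbers of a's and b's
PDA pushes for each 'a', pops for each 'b'
Number of a's = 6
Number of b's = 2
6 != 2 -> Reject

0


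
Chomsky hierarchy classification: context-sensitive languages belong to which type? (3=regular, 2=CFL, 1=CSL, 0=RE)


Chomsky hierarchy levels:
  Type 3: Regular (DFA/NFA/regex)
  Type 2: Context-free (PDA)
  Type 1: Context-sensitive
  Type 0: Recursively enumerable (TM)
'context-sensitive' corresponds to Type 1

1


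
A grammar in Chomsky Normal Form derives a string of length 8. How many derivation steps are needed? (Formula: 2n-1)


Chomsky Normal Form derivation:
String length n = 8
Each step either:
  - Splits a nonterminal into two (n-1 such steps)
  - Converts a nonterminal to terminal (n such steps)
Total = (n-1) + n = 2n - 1
= 2(8) - 1
= 16 - 1
= 15

15


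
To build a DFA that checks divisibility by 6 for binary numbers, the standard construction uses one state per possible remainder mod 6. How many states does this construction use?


Divisibility by 6 is tracked via the remainder mod 6: 0, 1, ..., 5
The construction assigns one state to each remainder
Number of remainders = 6

6


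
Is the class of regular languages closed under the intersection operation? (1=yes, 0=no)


Regular languages are closed under:
- Union (DFA product construction)
- Intersection (DFA product construction)
- Complement (swap accept/reject states)
- Concatenation (NFA construction)
- Kleene star (NFA construction)
intersection is in this list
Therefore: closed

1


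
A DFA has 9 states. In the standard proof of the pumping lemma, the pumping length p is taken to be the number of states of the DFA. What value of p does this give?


Pumping lemma for regular languages (standard proof):
Take p = |Q|, the number of DFA states.
Any string of length >= |Q| passes through |Q|+1 states while reading its first |Q| symbols,
so by pigeonhole some state repeats, giving the loop that can be pumped.
Here |Q| = 9
Therefore the proof uses p = 9

9


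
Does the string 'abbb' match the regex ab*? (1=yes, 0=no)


Pattern: ab*
String: 'abbb'
Pattern requires: exactly one 'a' followed by zero or more 'b's
First char is 'a' -> OK
Rest 'bbb': all b's? Yes
Result: 1

1


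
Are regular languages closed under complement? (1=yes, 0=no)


Regular languages are closed under all standard operations:
- Union: Yes (product construction)
- Intersection: Yes (product construction)
- Complement: Yes (swap accept/reject)
- Concatenation: Yes (NFA construction)
Operation: complement -> Closed

1


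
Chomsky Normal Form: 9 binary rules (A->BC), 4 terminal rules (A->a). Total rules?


CNF allows two rule forms:
  A -> BC (binary): 9 rules
  A -> a (terminal): 4 rules
Total = 9 + 4 = 13

13


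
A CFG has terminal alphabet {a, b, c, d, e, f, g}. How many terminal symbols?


Terminal symbols: a, b, c, d, e, f, g
Counting each: a (#1), b (#2), c (#3), d (#4), e (#5), f (#6), g (#7)
Total = 7

7


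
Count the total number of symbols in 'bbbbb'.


String: 'bbbbb'
Counting characters:
  'b' appears 5 time(s)
Total length = 0 + 5 = 5

5


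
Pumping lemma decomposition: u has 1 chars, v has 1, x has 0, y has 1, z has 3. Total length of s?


|s| = |u| + |v| + |x| + |y| + |z|
= 1 + 1 + 0 + 1 + 3
= 2 + 0 + 4
= 2 + 4
= 6

6


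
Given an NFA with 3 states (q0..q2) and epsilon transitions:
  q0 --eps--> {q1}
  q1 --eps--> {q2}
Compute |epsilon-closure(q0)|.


Starting from q0
Initialize closure = {q0}
Follow epsilon from q0 -> add q1
Follow epsilon from q1 -> add q2
Final closure: {q0, q1, q2}
Size = 3

3


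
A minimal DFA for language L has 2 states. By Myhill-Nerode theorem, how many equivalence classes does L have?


Myhill-Nerode theorem:
Number of equivalence classes = number of states in minimal DFA
Minimal DFA states = 2
Therefore equivalence classes = 2

2


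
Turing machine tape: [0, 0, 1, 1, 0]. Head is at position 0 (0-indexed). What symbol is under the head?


Tape: [0, 0, 1, 1, 0]
Positions: 0 1 2 3 4
Values:    0 0 1 1 0
Head at position 0
tape[0] = 0

0


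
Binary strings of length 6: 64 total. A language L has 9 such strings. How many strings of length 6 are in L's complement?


Alphabet: {0,1}
String length: 6
Total strings of length 6 = 2^6 = 64
Strings in L = 9
Complement = total - |L|
= 64 - 9
= 55

55


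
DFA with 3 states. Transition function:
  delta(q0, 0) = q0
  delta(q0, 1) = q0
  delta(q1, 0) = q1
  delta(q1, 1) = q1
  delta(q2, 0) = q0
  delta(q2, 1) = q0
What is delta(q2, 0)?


Looking up transition function:
delta(q2, 0) in the table
Row: q2, Column: 0
Result: q0

q0


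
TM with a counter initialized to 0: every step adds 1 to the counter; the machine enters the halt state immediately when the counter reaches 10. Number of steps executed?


Counter starts at 0. Counting sequence:
  Step 1: counter = 1
  Step 2: counter = 2
  Step 3: counter = 3
  Step 4: counter = 4
  Step 5: counter = 5
  Step 6: counter = 6
  ...
  Step 10: counter = 10
Counter reached 10 -> halt
Total steps = 10

10


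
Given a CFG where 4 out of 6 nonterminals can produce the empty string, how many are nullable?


Nonterminals: {S, A, B, C, D, E}
A nonterminal is nullable if it can derive epsilon
Counting nullable nonterminals: 4
Total nullable = 4

4


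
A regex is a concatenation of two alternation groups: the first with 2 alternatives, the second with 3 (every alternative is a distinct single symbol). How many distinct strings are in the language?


First group: 2 alternatives
Second group: 3 alternatives
Concatenation: each choice from group 1 pairs with each from group 2
Total = 2 x 3 = 6

6


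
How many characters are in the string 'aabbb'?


String: 'aabbb'
Counting characters:
  'a' appears 2 time(s)
  'b' appears 3 time(s)
Total length = 2 + 3 = 5

5


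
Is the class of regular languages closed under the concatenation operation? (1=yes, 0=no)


Regular languages are closed under:
- Union (DFA product construction)
- Intersection (DFA product construction)
- Complement (swap accept/reject states)
- Concatenation (NFA construction)
- Kleene star (NFA construction)
concatenation is in this list
Therefore: closed

1


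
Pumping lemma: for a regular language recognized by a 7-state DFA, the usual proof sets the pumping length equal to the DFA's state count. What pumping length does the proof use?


Pumping lemma for regular languages (standard proof):
Take p = |Q|, the number of DFA states.
Any string of length >= |Q| passes through |Q|+1 states while reading its first |Q| symbols,
so by pigeonhole some state repeats, giving the loop that can be pumped.
Here |Q| = 7
Therefore the proof uses p = 7

7


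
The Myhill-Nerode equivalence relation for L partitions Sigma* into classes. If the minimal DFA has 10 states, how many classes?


Myhill-Nerode theorem:
Number of equivalence classes = number of states in minimal DFA
Minimal DFA states = 10
Therefore equivalence classes = 10

10


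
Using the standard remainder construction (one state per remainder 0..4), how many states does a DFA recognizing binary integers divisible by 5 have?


Divisibility by 5 is tracked via the remainder mod 5: 0, 1, ..., 4
The construction assigns one state to each remainder
Number of remainders = 5

5


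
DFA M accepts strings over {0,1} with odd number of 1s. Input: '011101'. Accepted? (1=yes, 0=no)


DFA has 2 states: q_even (start, accept=no) and q_odd
Processing string '011101' character by character:
  Position 0: read '0', 1-count=0 -> q_even (no change)
  Position 1: read '1', 1-count=1 -> q_odd
  Position 2: read '1', 1-count=2 -> q_even
  Position 3: read '1', 1-count=3 -> q_odd
  Position 4: read '0', 1-count=3 -> q_odd (no change)
  Position 5: read '1', 1-count=4 -> q_even
Final state: q_even, total 1s = 4 (even); the DFA requires an odd count -> reject

0


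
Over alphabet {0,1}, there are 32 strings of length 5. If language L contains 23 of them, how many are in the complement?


Alphabet: {0,1}
String length: 5
Total strings of length 5 = 2^5 = 32
Strings in L = 23
Complement = total - |L|
= 32 - 23
= 9

9


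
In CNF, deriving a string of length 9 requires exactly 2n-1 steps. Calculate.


Chomsky Normal Form derivation:
String length n = 9
Each step either:
  - Splits a nonterminal into two (n-1 such steps)
  - Converts a nonterminal to terminal (n such steps)
Total = (n-1) + n = 2n - 1
= 2(9) - 1
= 18 - 1
= 17

17


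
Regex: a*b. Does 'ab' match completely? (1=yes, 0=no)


Pattern: a*b
String: 'ab'
Pattern requires: zero or more 'a's followed by exactly one 'b'
Found 1 leading 'a's
Remaining: 'b'
Remaining is exactly 'b' -> match
Result: 1

1


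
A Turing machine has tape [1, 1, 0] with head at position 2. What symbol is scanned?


Tape: [1, 1, 0]
Positions: 0 1 2
Values:    1 1 0
Head at position 2
tape[2] = 0

0


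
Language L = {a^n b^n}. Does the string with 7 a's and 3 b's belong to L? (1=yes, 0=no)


Language requires equal numbers of a's and b's
PDA pushes for each 'a', pops for each 'b'
Number of a's = 7
Number of b's = 3
7 != 3 -> Reject

0


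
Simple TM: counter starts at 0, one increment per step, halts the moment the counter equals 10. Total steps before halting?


Counter starts at 0. Counting sequence:
  Step 1: counter = 1
  Step 2: counter = 2
  Step 3: counter = 3
  Step 4: counter = 4
  Step 5: counter = 5
  Step 6: counter = 6
  ...
  Step 10: counter = 10
Counter reached 10 -> halt
Total steps = 10

10


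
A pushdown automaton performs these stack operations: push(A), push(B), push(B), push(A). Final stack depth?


Tracing stack operations:
  push(A) -> stack = [A], depth=1
  push(B) -> stack = [A,B], depth=2
  push(B) -> stack = [A,B,B], depth=3
  push(A) -> stack = [A,B,B,A], depth=4
Final depth = 4

4


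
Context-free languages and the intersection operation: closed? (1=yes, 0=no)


CFL closure properties:
  Closed under: union, concatenation, Kleene star
  NOT closed under: intersection, complement
Operation 'intersection' is in not-closed list -> No (not closed)

0


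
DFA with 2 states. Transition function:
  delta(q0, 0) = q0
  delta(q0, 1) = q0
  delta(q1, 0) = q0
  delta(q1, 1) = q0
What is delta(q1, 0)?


Looking up transition function:
delta(q1, 0) in the table
Row: q1, Column: 0
Result: q0

q0


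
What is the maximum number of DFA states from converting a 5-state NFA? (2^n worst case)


NFA has 5 states
Subset construction: each DFA state = subset of NFA states
Maximum subsets = 2^5
2^5 = 32

32


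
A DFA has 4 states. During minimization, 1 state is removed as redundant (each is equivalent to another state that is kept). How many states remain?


Original DFA: 4 states
Redundant states removed: 1
Minimized states = original - removed
= 4 - 1
= 3

3


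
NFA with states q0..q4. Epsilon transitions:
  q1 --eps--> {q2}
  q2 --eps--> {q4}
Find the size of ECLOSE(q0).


Starting from q0
Initialize closure = {q0}
q0 has no outgoing epsilon transitions -> nothing to add
Final closure: {q0}
Size = 1

1


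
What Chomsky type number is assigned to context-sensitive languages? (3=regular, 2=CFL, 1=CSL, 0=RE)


Chomsky hierarchy levels:
  Type 3: Regular (DFA/NFA/regex)
  Type 2: Context-free (PDA)
  Type 1: Context-sensitive
  Type 0: Recursively enumerable (TM)
'context-sensitive' corresponds to Type 1

1


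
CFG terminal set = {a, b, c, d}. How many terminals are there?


Terminal symbols: a, b, c, d
Counting each: a (#1), b (#2), c (#3), d (#4)
Total = 4

4


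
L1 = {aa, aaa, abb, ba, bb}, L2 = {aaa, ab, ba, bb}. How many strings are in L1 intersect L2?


L1 = {aa, aaa, abb, ba, bb}
L2 = {aaa, ab, ba, bb}
Checking each string in L1 against L2:
  'aa': in L2? No
  'aaa': in L2? Yes
  'abb': in L2? No
  'ba': in L2? Yes
  'bb': in L2? Yes
Intersection = {aaa, ba, bb}
|L1 ∩ L2| = 3

3


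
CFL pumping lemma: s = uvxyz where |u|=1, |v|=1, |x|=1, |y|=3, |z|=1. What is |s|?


|s| = |u| + |v| + |x| + |y| + |z|
= 1 + 1 + 1 + 3 + 1
= 2 + 1 + 4
= 3 + 4
= 7

7


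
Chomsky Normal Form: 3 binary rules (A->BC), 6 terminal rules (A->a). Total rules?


CNF allows two rule forms:
  A -> BC (binary): 3 rules
  A -> a (terminal): 6 rules
Total = 3 + 6 = 9

9


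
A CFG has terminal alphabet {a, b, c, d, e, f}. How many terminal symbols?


Terminal symbols: a, b, c, d, e, f
Counting each: a (#1), b (#2), c (#3), d (#4), e (#5), f (#6)
Total = 6

6


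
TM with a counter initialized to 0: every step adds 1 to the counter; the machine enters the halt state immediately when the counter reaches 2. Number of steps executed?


Counter starts at 0. Counting sequence:
  Step 1: counter = 1
  Step 2: counter = 2
Counter reached 2 -> halt
Total steps = 2

2


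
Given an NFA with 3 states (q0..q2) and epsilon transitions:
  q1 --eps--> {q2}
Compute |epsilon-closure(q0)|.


Starting from q0
Initialize closure = {q0}
q0 has no outgoing epsilon transitions -> nothing to add
Final closure: {q0}
Size = 1

1


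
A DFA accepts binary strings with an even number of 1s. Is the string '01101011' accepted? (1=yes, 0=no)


DFA has 2 states: q_even (start, accept=yes) and q_odd
Processing string '01101011' character by character:
  Position 0: read '0', 1-count=0 -> q_even (no change)
  Position 1: read '1', 1-count=1 -> q_odd
  Position 2: read '1', 1-count=2 -> q_even
  Position 3: read '0', 1-count=2 -> q_even (no change)
  Position 4: read '1', 1-count=3 -> q_odd
  Position 5: read '0', 1-count=3 -> q_odd (no change)
  Position 6: read '1', 1-count=4 -> q_even
  Position 7: read '1', 1-count=5 -> q_odd
Final state: q_odd, total 1s = 5 (odd); the DFA requires an even count -> reject

0


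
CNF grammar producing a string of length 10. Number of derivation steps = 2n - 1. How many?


Chomsky Normal Form derivation:
String length n = 10
Each step either:
  - Splits a nonterminal into two (n-1 such steps)
  - Converts a nonterminal to terminal (n such steps)
Total = (n-1) + n = 2n - 1
= 2(10) - 1
= 20 - 1
= 19

19


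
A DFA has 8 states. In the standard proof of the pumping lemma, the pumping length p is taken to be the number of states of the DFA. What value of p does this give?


Pumping lemma for regular languages (standard proof):
Take p = |Q|, the number of DFA states.
Any string of length >= |Q| passes through |Q|+1 states while reading its first |Q| symbols,
so by pigeonhole some state repeats, giving the loop that can be pumped.
Here |Q| = 8
Therefore the proof uses p = 8

8


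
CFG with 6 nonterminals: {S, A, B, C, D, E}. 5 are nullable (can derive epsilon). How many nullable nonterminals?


Nonterminals: {S, A, B, C, D, E}
A nonterminal is nullable if it can derive epsilon
Counting nullable nonterminals: 5
Total nullable = 5

5


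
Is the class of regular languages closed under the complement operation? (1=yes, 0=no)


Regular languages are closed under:
- Union (DFA product construction)
- Intersection (DFA product construction)
- Complement (swap accept/reject states)
- Concatenation (NFA construction)
- Kleene star (NFA construction)
complement is in this list
Therefore: closed

1


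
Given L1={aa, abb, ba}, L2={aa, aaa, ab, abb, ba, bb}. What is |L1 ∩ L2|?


L1 = {aa, abb, ba}
L2 = {aa, aaa, ab, abb, ba, bb}
Checking each string in L1 against L2:
  'aa': in L2? Yes
  'abb': in L2? Yes
  'ba': in L2? Yes
Intersection = {aa, abb, ba}
|L1 ∩ L2| = 3

3


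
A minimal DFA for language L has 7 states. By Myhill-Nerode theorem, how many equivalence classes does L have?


Myhill-Nerode theorem:
Number of equivalence classes = number of states in minimal DFA
Minimal DFA states = 7
Therefore equivalence classes = 7

7


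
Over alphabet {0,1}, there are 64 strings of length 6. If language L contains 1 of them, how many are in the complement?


Alphabet: {0,1}
String length: 6
Total strings of length 6 = 2^6 = 64
Strings in L = 1
Complement = total - |L|
= 64 - 1
= 63

63


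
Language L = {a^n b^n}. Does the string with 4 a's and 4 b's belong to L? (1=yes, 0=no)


Language requires equal numbers of a's and b's
PDA pushes for each 'a', pops for each 'b'
Number of a's = 4
Number of b's = 4
4 == 4 -> Accept

1


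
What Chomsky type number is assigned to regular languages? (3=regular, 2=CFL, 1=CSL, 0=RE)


Chomsky hierarchy levels:
  Type 3: Regular (DFA/NFA/regex)
  Type 2: Context-free (PDA)
  Type 1: Context-sensitive
  Type 0: Recursively enumerable (TM)
'regular' corresponds to Type 3

3


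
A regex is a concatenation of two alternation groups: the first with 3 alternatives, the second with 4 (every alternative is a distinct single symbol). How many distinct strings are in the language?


First group: 3 alternatives
Second group: 4 alternatives
Concatenation: each choice from group 1 pairs with each from group 2
Total = 3 x 4 = 12

12


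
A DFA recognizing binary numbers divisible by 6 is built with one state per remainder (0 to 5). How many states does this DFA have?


Divisibility by 6 is tracked via the remainder mod 6: 0, 1, ..., 5
The construction assigns one state to each remainder
Number of remainders = 6

6


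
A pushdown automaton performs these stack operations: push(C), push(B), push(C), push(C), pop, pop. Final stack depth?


Tracing stack operations:
  push(C) -> stack = [C], depth=1
  push(B) -> stack = [C,B], depth=2
  push(C) -> stack = [C,B,C], depth=3
  push(C) -> stack = [C,B,C,C], depth=4
  pop -> removed C, stack = [C,B,C], depth=3
  pop -> removed C, stack = [C,B], depth=2
Final depth = 2

2


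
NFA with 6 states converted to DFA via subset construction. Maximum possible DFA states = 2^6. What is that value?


NFA has 6 states
Subset construction: each DFA state = subset of NFA states
Maximum subsets = 2^6
2^6 = 64

64


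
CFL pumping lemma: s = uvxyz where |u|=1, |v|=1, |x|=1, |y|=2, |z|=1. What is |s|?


|s| = |u| + |v| + |x| + |y| + |z|
= 1 + 1 + 1 + 2 + 1
= 2 + 1 + 3
= 3 + 3
= 6

6


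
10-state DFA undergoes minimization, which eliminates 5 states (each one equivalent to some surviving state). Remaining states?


Original DFA: 10 states
Redundant states removed: 5
Minimized states = original - removed
= 10 - 5
= 5

5


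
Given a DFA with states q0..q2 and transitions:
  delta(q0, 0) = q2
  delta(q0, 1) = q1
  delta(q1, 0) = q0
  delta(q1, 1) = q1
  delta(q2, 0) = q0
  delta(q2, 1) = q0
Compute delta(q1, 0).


Looking up transition function:
delta(q1, 0) in the table
Row: q1, Column: 0
Result: q0

q0


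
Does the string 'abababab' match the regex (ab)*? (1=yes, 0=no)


Pattern: (ab)*
String: 'abababab'
Pattern requires: zero or more repetitions of 'ab'
Pairs: ['ab', 'ab', 'ab', 'ab']
All pairs are 'ab'? Yes
Result: 1

1


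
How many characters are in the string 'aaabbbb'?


String: 'aaabbbb'
Counting characters:
  'a' appears 3 time(s)
  'b' appears 4 time(s)
Total length = 3 + 4 = 7

7


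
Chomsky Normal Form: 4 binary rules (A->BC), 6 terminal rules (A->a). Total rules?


CNF allows two rule forms:
  A -> BC (binary): 4 rules
  A -> a (terminal): 6 rules
Total = 4 + 6 = 10

10


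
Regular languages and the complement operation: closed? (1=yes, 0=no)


Regular languages are closed under all standard operations:
- Union: Yes (product construction)
- Intersection: Yes (product construction)
- Complement: Yes (swap accept/reject)
- Concatenation: Yes (NFA construction)
Operation: complement -> Closed

1


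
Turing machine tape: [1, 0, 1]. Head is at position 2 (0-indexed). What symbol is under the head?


Tape: [1, 0, 1]
Positions: 0 1 2
Values:    1 0 1
Head at position 2
tape[2] = 1

1


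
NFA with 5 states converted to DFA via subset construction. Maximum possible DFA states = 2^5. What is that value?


NFA has 5 states
Subset construction: each DFA state = subset of NFA states
Maximum subsets = 2^5
2^5 = 32

32


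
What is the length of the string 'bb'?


String: 'bb'
Counting characters:
  'b' appears 2 time(s)
Total length = 0 + 2 = 2

2


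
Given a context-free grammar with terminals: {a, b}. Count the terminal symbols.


Terminal symbols: a, b
Counting each: a (#1), b (#2)
Total = 2

2


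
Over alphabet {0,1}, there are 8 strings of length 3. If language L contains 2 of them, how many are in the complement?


Alphabet: {0,1}
String length: 3
Total strings of length 3 = 2^3 = 8
Strings in L = 2
Complement = total - |L|
= 8 - 2
= 6

6


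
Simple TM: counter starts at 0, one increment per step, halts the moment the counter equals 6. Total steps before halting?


Counter starts at 0. Counting sequence:
  Step 1: counter = 1
  Step 2: counter = 2
  Step 3: counter = 3
  Step 4: counter = 4
  Step 5: counter = 5
  Step 6: counter = 6
Counter reached 6 -> halt
Total steps = 6

6


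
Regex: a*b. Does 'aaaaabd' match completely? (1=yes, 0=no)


Pattern: a*b
String: 'aaaaabd'
Pattern requires: zero or more 'a's followed by exactly one 'b'
Found 5 leading 'a's
Remaining: 'bd'
Remaining is not 'b' -> no match
Result: 0

0


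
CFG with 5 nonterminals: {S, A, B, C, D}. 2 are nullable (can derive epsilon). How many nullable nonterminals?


Nonterminals: {S, A, B, C, D}
A nonterminal is nullable if it can derive epsilon
Counting nullable nonterminals: 2
Total nullable = 2

2


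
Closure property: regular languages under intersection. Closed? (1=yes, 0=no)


Regular languages are closed under:
- Union (DFA product construction)
- Intersection (DFA product construction)
- Complement (swap accept/reject states)
- Concatenation (NFA construction)
- Kleene star (NFA construction)
intersection is in this list
Therefore: closed

1


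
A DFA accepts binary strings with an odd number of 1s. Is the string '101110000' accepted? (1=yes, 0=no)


DFA has 2 states: q_even (start, accept=no) and q_odd
Processing string '101110000' character by character:
  Position 0: read '1', 1-count=1 -> q_odd
  Position 1: read '0', 1-count=1 -> q_odd (no change)
  Position 2: read '1', 1-count=2 -> q_even
  Position 3: read '1', 1-count=3 -> q_odd
  Position 4: read '1', 1-count=4 -> q_even
  Position 5: read '0', 1-count=4 -> q_even (no change)
  Position 6: read '0', 1-count=4 -> q_even (no change)
  Position 7: read '0', 1-count=4 -> q_even (no change)
  Position 8: read '0', 1-count=4 -> q_even (no change)
Final state: q_even, total 1s = 4 (even); the DFA requires an odd count -> reject

0


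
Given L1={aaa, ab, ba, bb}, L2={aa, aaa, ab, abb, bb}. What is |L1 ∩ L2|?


L1 = {aaa, ab, ba, bb}
L2 = {aa, aaa, ab, abb, bb}
Checking each string in L1 against L2:
  'aaa': in L2? Yes
  'ab': in L2? Yes
  'ba': in L2? No
  'bb': in L2? Yes
Intersection = {aaa, ab, bb}
|L1 ∩ L2| = 3

3


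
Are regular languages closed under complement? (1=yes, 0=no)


Regular languages are closed under all standard operations:
- Union: Yes (product construction)
- Intersection: Yes (product construction)
- Complement: Yes (swap accept/reject)
- Concatenation: Yes (NFA construction)
Operation: complement -> Closed

1


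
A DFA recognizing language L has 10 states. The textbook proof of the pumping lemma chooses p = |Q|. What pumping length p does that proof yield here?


Pumping lemma for regular languages (standard proof):
Take p = |Q|, the number of DFA states.
Any string of length >= |Q| passes through |Q|+1 states while reading its first |Q| symbols,
so by pigeonhole some state repeats, giving the loop that can be pumped.
Here |Q| = 10
Therefore the proof uses p = 10

10


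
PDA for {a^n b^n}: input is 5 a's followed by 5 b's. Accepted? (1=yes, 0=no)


Language requires equal numbers of a's and b's
PDA pushes for each 'a', pops for each 'b'
Number of a's = 5
Number of b's = 5
5 == 5 -> Accept

1


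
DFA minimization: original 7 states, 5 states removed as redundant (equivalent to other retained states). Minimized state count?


Original DFA: 7 states
Redundant states removed: 5
Minimized states = original - removed
= 7 - 5
= 2

2


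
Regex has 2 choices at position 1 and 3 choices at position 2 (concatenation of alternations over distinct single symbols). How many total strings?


First group: 2 alternatives
Second group: 3 alternatives
Concatenation: each choice from group 1 pairs with each from group 2
Total = 2 x 3 = 6

6


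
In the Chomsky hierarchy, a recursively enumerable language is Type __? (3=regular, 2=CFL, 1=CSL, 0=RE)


Chomsky hierarchy levels:
  Type 3: Regular (DFA/NFA/regex)
  Type 2: Context-free (PDA)
  Type 1: Context-sensitive
  Type 0: Recursively enumerable (TM)
'recursively enumerable' corresponds to Type 0

0


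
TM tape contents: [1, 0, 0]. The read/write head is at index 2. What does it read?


Tape: [1, 0, 0]
Positions: 0 1 2
Values:    1 0 0
Head at position 2
tape[2] = 0

0


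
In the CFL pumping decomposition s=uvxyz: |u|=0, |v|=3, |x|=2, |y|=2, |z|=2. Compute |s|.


|s| = |u| + |v| + |x| + |y| + |z|
= 0 + 3 + 2 + 2 + 2
= 3 + 2 + 4
= 5 + 4
= 9

9


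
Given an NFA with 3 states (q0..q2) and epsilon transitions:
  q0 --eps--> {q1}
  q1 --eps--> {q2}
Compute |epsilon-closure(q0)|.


Starting from q0
Initialize closure = {q0}
Follow epsilon from q0 -> add q1
Follow epsilon from q1 -> add q2
Final closure: {q0, q1, q2}
Size = 3

3


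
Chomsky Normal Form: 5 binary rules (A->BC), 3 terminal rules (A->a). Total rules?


CNF allows two rule forms:
  A -> BC (binary): 5 rules
  A -> a (terminal): 3 rules
Total = 5 + 3 = 8

8


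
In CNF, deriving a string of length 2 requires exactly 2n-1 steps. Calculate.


Chomsky Normal Form derivation:
String length n = 2
Each step either:
  - Splits a nonterminal into two (n-1 such steps)
  - Converts a nonterminal to terminal (n such steps)
Total = (n-1) + n = 2n - 1
= 2(2) - 1
= 4 - 1
= 3

3


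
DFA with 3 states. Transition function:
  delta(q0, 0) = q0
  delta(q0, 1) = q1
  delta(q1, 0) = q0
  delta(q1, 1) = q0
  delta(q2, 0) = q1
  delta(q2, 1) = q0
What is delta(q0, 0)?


Looking up transition function:
delta(q0, 0) in the table
Row: q0, Column: 0
Result: q0

q0


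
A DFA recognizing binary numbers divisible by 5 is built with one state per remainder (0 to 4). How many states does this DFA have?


Divisibility by 5 is tracked via the remainder mod 5: 0, 1, ..., 4
The construction assigns one state to each remainder
Number of remainders = 5

5


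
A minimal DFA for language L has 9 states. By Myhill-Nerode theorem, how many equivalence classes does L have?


Myhill-Nerode theorem:
Number of equivalence classes = number of states in minimal DFA
Minimal DFA states = 9
Therefore equivalence classes = 9

9


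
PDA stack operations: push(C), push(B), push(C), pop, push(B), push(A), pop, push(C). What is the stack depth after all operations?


Tracing stack operations:
  push(C) -> stack = [C], depth=1
  push(B) -> stack = [C,B], depth=2
  push(C) -> stack = [C,B,C], depth=3
  pop -> removed C, stack = [C,B], depth=2
  push(B) -> stack = [C,B,B], depth=3
  push(A) -> stack = [C,B,B,A], depth=4
  pop -> removed A, stack = [C,B,B], depth=3
  push(C) -> stack = [C,B,B,C], depth=4
Final depth = 4

4


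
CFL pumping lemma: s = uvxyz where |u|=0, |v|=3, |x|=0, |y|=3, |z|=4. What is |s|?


|s| = |u| + |v| + |x| + |y| + |z|
= 0 + 3 + 0 + 3 + 4
= 3 + 0 + 7
= 3 + 7
= 10

10


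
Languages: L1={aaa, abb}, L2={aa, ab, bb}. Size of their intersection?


L1 = {aaa, abb}
L2 = {aa, ab, bb}
Checking each string in L1 against L2:
  'aaa': in L2? No
  'abb': in L2? No
Intersection = {}
|L1 ∩ L2| = 0

0


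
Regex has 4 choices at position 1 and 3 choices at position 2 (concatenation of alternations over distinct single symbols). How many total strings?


First group: 4 alternatives
Second group: 3 alternatives
Concatenation: each choice from group 1 pairs with each from group 2
Total = 4 x 3 = 12

12


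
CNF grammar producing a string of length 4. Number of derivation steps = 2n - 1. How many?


Chomsky Normal Form derivation:
String length n = 4
Each step either:
  - Splits a nonterminal into two (n-1 such steps)
  - Converts a nonterminal to terminal (n such steps)
Total = (n-1) + n = 2n - 1
= 2(4) - 1
= 8 - 1
= 7

7
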